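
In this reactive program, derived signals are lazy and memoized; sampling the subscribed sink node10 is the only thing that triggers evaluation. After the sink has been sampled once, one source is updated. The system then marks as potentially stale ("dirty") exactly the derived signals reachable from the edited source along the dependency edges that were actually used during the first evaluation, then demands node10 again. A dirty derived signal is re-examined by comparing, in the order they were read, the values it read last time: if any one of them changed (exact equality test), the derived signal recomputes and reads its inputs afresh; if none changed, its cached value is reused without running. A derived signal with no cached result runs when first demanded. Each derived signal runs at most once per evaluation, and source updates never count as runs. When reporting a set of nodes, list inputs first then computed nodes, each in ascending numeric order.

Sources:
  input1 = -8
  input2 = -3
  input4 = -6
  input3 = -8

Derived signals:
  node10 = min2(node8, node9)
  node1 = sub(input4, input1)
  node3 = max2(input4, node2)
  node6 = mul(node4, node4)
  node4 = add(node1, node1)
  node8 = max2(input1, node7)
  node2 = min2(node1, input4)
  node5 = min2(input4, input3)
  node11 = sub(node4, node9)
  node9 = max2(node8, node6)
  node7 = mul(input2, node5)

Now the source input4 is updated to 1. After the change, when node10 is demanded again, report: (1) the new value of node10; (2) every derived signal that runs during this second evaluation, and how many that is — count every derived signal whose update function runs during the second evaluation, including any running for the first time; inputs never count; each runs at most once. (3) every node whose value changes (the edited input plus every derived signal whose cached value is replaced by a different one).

Demanding node10 again yields 24.
6 derived signals run: node1, node4, node5, node6, node9, node10.
The nodes whose values change: input4, node1, node4, node6, node9.
Note where the cutoff bites: node7 is checked, finds nothing changed, and keeps its cache.

First demand of the output computes:
  node1 = sub(-6, -8) = 2
  node4 = add(2, 2) = 4
  node5 = min2(-6, -8) = -8
  node6 = mul(4, 4) = 16
  node7 = mul(-3, -8) = 24
  node8 = max2(-8, 24) = 24
  node9 = max2(24, 16) = 24
  node10 = min2(24, 24) = 24

After the edit, cleaning proceeds:
  node1: a read changed (input4 -6->1) — executes, giving 9.
  node4: a read changed (node1 2->9; node1 2->9) — executes, giving 18.
  node5: a read changed (input4 -6->1) — executes, giving -8 — identical to its old value.
  node6: a read changed (node4 4->18; node4 4->18) — executes, giving 324.
  node7: dirty, but its reads are unchanged (input2 unchanged, node5 unchanged); cached 24 stands.
  node8: dirty, but its reads are unchanged (input1 unchanged, node7 unchanged); cached 24 stands.
  node9: a read changed (node6 16->324) — executes, giving 324.
  node10: a read changed (node9 24->324) — executes, giving 24 — identical to its old value.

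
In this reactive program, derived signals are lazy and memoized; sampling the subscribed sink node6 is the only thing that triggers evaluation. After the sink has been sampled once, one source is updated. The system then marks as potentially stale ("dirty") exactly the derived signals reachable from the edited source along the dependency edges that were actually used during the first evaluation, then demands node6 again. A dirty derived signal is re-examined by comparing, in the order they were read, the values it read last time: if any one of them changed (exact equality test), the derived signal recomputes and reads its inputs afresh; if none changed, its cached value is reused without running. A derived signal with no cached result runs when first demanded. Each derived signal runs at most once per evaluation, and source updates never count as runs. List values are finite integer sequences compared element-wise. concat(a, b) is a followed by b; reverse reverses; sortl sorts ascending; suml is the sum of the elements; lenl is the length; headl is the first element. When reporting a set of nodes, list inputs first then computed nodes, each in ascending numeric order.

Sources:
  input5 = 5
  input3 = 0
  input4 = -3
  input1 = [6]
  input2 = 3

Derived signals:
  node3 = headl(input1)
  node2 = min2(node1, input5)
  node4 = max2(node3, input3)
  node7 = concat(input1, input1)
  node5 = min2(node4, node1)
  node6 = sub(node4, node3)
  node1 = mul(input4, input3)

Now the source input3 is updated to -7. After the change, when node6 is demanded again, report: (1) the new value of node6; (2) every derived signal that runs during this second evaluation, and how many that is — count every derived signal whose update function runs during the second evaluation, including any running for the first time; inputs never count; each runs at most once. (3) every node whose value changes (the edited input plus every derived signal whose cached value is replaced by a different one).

First demand of the output computes:
  node3 = headl([6]) = 6
  node4 = max2(6, 0) = 6
  node6 = sub(6, 6) = 0

After the edit, cleaning proceeds:
  node4: a read changed (input3 0->-7) — executes, giving 6 — identical to its old value.
  node6: dirty, but its reads are unchanged (node4 unchanged, node3 unchanged); cached 0 stands.

Note the absorption at node4: it re-runs yet its value is the same, leaving the output's value untouched.

Demanding node6 again yields 0.
1 derived signals run: node4.
The nodes whose values change: input3.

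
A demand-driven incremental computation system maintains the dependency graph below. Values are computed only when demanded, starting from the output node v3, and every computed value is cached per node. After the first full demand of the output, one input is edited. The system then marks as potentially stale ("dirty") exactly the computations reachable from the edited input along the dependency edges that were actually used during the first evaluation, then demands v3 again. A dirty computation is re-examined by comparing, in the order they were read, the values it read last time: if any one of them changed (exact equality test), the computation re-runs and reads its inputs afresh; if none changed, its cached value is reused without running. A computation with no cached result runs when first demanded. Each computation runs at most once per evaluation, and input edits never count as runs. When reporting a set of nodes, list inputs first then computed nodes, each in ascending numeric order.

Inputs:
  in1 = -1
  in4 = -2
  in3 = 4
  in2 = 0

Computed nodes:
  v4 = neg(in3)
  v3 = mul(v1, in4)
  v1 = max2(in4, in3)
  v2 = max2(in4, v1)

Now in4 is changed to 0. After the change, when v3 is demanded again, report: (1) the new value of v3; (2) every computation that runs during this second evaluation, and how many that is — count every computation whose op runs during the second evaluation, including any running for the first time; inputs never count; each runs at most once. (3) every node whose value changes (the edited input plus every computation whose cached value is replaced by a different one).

New value of v3: 0.
Computations that run: v1, v3 — 2 in total.
Values that change: in4, v3.

First evaluation (everything demanded from the output):
  v1 = max2(-2, 4) = 4
  v3 = mul(4, -2) = -8

Propagation after the edit:
  v1: runs — in4 -2->0; result 4 (same value as before).
  v3: runs — in4 -2->0; result 0.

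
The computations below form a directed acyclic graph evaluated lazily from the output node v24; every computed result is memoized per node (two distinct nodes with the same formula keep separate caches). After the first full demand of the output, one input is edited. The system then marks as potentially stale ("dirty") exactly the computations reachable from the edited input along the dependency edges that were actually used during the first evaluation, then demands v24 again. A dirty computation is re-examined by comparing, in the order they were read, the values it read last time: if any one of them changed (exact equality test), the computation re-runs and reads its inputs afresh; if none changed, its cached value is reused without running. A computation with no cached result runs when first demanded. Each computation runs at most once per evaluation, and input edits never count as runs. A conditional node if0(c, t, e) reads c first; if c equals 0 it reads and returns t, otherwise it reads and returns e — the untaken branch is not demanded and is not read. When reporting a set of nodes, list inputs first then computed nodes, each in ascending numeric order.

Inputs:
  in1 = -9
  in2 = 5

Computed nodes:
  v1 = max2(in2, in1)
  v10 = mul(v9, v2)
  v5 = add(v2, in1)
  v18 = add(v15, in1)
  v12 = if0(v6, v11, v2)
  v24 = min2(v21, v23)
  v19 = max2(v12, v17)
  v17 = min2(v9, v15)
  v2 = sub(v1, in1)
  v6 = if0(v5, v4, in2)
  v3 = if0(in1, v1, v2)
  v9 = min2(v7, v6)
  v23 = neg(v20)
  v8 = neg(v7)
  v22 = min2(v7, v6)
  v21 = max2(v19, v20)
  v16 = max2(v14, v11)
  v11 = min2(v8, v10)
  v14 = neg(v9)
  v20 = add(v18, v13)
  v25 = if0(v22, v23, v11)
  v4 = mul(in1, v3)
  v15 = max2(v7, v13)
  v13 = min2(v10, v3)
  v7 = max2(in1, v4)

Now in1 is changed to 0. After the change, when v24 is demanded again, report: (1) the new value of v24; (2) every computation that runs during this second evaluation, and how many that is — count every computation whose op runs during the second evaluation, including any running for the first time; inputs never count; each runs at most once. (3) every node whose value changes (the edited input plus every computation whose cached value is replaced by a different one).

First demand of the output computes:
  v1 = max2(5, -9) = 5
  v2 = sub(5, -9) = 14
  v3 = if0(in1=-9 -> else branch v2) = 14
  v4 = mul(-9, 14) = -126
  v5 = add(14, -9) = 5
  v6 = if0(v5=5 -> else branch in2) = 5
  v7 = max2(-9, -126) = -9
  v9 = min2(-9, 5) = -9
  v10 = mul(-9, 14) = -126
  v12 = if0(v6=5 -> else branch v2) = 14
  v13 = min2(-126, 14) = -126
  v15 = max2(-9, -126) = -9
  v17 = min2(-9, -9) = -9
  v18 = add(-9, -9) = -18
  v19 = max2(14, -9) = 14
  v20 = add(-18, -126) = -144
  v21 = max2(14, -144) = 14
  v23 = neg(-144) = 144
  v24 = min2(14, 144) = 14

After the edit, cleaning proceeds:
  v1: a read changed (in1 -9->0) — executes, giving 5 — identical to its old value.
  v2: a read changed (in1 -9->0) — executes, giving 5.
  v3: a read changed (in1 -9->0; v2 14->5) — executes, giving 5.
  v4: a read changed (in1 -9->0; v3 14->5) — executes, giving 0.
  v5: a read changed (v2 14->5; in1 -9->0) — executes, giving 5 — identical to its old value.
  v6: dirty, but its reads are unchanged (v5 unchanged, in2 unchanged); cached 5 stands.
  v7: a read changed (in1 -9->0; v4 -126->0) — executes, giving 0.
  v9: a read changed (v7 -9->0) — executes, giving 0.
  v10: a read changed (v9 -9->0; v2 14->5) — executes, giving 0.
  v12: a read changed (v2 14->5) — executes, giving 5.
  v13: a read changed (v10 -126->0; v3 14->5) — executes, giving 0.
  v15: a read changed (v7 -9->0; v13 -126->0) — executes, giving 0.
  v17: a read changed (v9 -9->0; v15 -9->0) — executes, giving 0.
  v18: a read changed (v15 -9->0; in1 -9->0) — executes, giving 0.
  v19: a read changed (v12 14->5; v17 -9->0) — executes, giving 5.
  v20: a read changed (v18 -18->0; v13 -126->0) — executes, giving 0.
  v21: a read changed (v19 14->5; v20 -144->0) — executes, giving 5.
  v23: a read changed (v20 -144->0) — executes, giving 0.
  v24: a read changed (v21 14->5; v23 144->0) — executes, giving 0.

Note where the cutoff bites: v6 is checked, finds nothing changed, and keeps its cache.

Demanding v24 again yields 0.
18 computations run: v1, v2, v3, v4, v5, v7, v9, v10, v12, v13, v15, v17, v18, v19, v20, v21, v23, v24.
The nodes whose values change: in1, v2, v3, v4, v7, v9, v10, v12, v13, v15, v17, v18, v19, v20, v21, v23, v24.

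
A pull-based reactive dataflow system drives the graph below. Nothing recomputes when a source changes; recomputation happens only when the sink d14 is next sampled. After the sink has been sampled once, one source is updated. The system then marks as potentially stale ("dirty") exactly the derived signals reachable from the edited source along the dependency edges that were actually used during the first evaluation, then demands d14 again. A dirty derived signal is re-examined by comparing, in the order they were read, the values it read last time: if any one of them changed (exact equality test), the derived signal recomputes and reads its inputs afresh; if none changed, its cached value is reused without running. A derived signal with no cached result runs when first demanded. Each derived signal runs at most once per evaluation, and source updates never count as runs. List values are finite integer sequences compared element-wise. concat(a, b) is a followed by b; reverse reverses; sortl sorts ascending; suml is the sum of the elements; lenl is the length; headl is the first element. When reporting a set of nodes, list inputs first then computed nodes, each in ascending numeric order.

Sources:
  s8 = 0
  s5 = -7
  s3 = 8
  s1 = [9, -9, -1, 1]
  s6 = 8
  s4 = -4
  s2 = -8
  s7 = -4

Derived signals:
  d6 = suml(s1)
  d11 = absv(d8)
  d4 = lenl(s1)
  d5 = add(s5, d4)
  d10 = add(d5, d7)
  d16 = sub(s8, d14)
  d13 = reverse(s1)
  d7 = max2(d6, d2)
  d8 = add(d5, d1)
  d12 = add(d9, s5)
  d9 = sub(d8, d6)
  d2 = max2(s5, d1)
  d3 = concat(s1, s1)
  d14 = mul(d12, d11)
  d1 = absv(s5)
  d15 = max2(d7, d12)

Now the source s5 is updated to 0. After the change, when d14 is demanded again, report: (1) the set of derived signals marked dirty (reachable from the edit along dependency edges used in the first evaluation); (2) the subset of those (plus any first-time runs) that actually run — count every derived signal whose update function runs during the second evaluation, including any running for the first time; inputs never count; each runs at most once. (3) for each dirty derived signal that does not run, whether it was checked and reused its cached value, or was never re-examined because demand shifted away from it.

First evaluation (everything demanded from the output):
  d1 = absv(-7) = 7
  d4 = lenl([9, -9, -1, 1]) = 4
  d5 = add(-7, 4) = -3
  d6 = suml([9, -9, -1, 1]) = 0
  d8 = add(-3, 7) = 4
  d9 = sub(4, 0) = 4
  d11 = absv(4) = 4
  d12 = add(4, -7) = -3
  d14 = mul(-3, 4) = -12

Propagation after the edit:
  d1: runs — s5 -7->0; result 0.
  d5: runs — s5 -7->0; result 4.
  d8: runs — d5 -3->4; d1 7->0; result 4 (same value as before).
  d9: checked — values it read are unchanged (d8 unchanged, d6 unchanged); reused cached 4 without running.
  d11: checked — values it read are unchanged (d8 unchanged); reused cached 4 without running.
  d12: runs — s5 -7->0; result 4.
  d14: runs — d12 -3->4; result 16.

Key observation: the cutoff stops propagation at d9 — its inputs' values are unchanged, so it reuses its cache.

Marked dirty: d1, d5, d8, d9, d11, d12, d14.
Derived signals that run: d1, d5, d8, d12, d14 — 5 in total.
Checked but reused from cache: d9, d11.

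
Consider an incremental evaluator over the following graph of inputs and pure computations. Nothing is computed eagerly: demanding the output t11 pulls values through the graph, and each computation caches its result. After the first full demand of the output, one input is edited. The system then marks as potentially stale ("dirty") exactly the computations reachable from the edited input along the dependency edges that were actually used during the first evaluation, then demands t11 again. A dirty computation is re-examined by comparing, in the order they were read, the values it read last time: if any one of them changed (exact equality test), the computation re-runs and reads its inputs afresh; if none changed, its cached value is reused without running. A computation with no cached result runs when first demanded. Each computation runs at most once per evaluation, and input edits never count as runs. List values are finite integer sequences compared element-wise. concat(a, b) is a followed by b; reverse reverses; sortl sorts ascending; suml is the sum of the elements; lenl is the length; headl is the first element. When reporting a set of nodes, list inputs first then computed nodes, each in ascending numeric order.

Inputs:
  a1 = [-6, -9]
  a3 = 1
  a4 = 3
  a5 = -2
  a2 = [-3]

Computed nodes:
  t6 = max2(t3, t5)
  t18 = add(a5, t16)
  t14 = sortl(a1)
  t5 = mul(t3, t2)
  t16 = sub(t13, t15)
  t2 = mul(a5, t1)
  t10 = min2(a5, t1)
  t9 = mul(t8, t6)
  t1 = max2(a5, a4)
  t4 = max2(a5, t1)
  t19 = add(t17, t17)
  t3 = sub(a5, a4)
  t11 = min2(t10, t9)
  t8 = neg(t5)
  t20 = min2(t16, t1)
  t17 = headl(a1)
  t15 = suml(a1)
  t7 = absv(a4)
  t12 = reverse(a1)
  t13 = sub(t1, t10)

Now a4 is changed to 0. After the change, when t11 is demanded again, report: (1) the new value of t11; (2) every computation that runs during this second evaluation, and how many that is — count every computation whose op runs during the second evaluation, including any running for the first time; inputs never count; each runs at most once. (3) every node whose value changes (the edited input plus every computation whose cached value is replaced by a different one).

t11 now evaluates to -2.
Run set: t1, t2, t3, t5, t6, t8, t9, t10, t11 (9 run).
Changed values: a4, t1, t2, t3, t5, t6, t8, t9, t11.

Initial pass — values computed on the first demand:
  t1 = max2(-2, 3) = 3
  t2 = mul(-2, 3) = -6
  t3 = sub(-2, 3) = -5
  t5 = mul(-5, -6) = 30
  t6 = max2(-5, 30) = 30
  t8 = neg(30) = -30
  t9 = mul(-30, 30) = -900
  t10 = min2(-2, 3) = -2
  t11 = min2(-2, -900) = -900

Second demand — change propagation:
  t1: re-runs because a4 3->0; new result 0.
  t2: re-runs because t1 3->0; new result 0.
  t3: re-runs because a4 3->0; new result -2.
  t5: re-runs because t3 -5->-2; t2 -6->0; new result 0.
  t6: re-runs because t3 -5->-2; t5 30->0; new result 0.
  t8: re-runs because t5 30->0; new result 0.
  t9: re-runs because t8 -30->0; t6 30->0; new result 0.
  t10: re-runs because t1 3->0; new result -2 (unchanged).
  t11: re-runs because t9 -900->0; new result -2.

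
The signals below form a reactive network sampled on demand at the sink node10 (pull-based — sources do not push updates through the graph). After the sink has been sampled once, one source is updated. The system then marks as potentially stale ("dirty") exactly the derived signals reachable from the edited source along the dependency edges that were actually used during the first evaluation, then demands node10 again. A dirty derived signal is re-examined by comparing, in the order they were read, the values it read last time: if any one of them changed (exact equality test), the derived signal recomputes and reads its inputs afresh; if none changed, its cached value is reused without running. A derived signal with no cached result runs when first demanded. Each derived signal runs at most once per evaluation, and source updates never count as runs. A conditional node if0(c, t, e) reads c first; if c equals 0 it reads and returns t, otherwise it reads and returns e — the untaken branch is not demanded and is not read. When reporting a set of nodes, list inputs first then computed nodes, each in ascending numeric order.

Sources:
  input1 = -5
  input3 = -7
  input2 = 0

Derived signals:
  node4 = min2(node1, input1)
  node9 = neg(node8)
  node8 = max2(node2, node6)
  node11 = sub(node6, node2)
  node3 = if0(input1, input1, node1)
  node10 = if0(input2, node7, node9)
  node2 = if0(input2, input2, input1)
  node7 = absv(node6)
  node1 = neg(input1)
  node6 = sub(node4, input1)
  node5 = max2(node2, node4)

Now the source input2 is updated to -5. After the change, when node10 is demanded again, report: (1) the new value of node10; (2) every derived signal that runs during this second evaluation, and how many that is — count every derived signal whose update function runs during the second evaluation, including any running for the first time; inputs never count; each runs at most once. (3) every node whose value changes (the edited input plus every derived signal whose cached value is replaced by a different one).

node10 now evaluates to 0.
Run set: node2, node8, node9, node10 (4 run).
Changed values: input2.
The important point: the flipped condition pulls in fresh nodes; node2, node8, node9 run for the first time.

Initial pass — values computed on the first demand:
  node1 = neg(-5) = 5
  node4 = min2(5, -5) = -5
  node6 = sub(-5, -5) = 0
  node7 = absv(0) = 0
  node10 = if0(input2=0 -> then branch node7) = 0

Second demand — change propagation:
  node2: newly demanded (no cache) — executes and yields -5.
  node8: newly demanded (no cache) — executes and yields 0.
  node9: newly demanded (no cache) — executes and yields 0.
  node10: re-runs because input2 0->-5; new result 0 (unchanged).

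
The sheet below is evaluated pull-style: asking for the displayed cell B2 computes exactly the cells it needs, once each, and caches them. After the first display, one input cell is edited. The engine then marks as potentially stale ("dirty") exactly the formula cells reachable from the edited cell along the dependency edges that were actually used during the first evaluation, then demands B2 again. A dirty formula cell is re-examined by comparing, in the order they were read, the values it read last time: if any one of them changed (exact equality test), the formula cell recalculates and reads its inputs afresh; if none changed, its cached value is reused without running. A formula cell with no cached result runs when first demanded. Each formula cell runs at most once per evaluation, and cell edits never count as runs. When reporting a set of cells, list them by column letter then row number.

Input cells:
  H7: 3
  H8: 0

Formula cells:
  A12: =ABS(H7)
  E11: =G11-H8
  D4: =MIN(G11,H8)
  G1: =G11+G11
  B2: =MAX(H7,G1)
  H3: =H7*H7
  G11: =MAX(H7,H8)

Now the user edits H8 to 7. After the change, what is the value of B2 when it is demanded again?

Demanding B2 again yields 14.

First demand of the output computes:
  G11 = MAX(3, 0) = 3
  G1 = 3 + 3 = 6
  B2 = MAX(3, 6) = 6

After the edit, cleaning proceeds:
  G11: a read changed (H8 0->7) — executes, giving 7.
  G1: a read changed (G11 3->7; G11 3->7) — executes, giving 14.
  B2: a read changed (G1 6->14) — executes, giving 14.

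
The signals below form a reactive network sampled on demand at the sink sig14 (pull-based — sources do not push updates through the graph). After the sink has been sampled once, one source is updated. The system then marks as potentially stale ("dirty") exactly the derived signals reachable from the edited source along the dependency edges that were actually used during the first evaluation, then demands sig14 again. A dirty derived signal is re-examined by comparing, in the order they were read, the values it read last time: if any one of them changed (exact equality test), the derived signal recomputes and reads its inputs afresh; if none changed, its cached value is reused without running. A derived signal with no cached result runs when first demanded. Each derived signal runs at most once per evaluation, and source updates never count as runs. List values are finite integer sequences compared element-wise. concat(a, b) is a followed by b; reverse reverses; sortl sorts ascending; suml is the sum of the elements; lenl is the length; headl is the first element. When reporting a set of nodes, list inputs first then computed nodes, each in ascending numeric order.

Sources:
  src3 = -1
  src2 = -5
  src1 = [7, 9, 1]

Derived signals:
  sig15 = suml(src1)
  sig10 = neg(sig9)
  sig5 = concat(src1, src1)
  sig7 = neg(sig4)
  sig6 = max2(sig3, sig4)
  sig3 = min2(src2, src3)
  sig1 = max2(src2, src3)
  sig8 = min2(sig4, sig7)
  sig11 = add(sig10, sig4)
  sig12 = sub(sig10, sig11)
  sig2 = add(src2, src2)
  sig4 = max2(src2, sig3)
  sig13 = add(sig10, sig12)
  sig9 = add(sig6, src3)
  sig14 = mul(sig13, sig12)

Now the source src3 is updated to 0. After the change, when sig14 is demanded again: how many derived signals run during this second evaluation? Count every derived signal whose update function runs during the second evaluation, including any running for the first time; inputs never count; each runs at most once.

Run set: sig3, sig9, sig10, sig11, sig12, sig13, sig14 (7 run).
The important point: at sig4 every value read last time is unchanged, so the dirty flag clears without a run.

Initial pass — values computed on the first demand:
  sig3 = min2(-5, -1) = -5
  sig4 = max2(-5, -5) = -5
  sig6 = max2(-5, -5) = -5
  sig9 = add(-5, -1) = -6
  sig10 = neg(-6) = 6
  sig11 = add(6, -5) = 1
  sig12 = sub(6, 1) = 5
  sig13 = add(6, 5) = 11
  sig14 = mul(11, 5) = 55

Second demand — change propagation:
  sig3: re-runs because src3 -1->0; new result -5 (unchanged).
  sig4: re-examined; everything it read last time is the same (src2 unchanged, sig3 unchanged) — cache -5 kept, no run.
  sig6: re-examined; everything it read last time is the same (sig3 unchanged, sig4 unchanged) — cache -5 kept, no run.
  sig9: re-runs because src3 -1->0; new result -5.
  sig10: re-runs because sig9 -6->-5; new result 5.
  sig11: re-runs because sig10 6->5; new result 0.
  sig12: re-runs because sig10 6->5; sig11 1->0; new result 5 (unchanged).
  sig13: re-runs because sig10 6->5; new result 10.
  sig14: re-runs because sig13 11->10; new result 50.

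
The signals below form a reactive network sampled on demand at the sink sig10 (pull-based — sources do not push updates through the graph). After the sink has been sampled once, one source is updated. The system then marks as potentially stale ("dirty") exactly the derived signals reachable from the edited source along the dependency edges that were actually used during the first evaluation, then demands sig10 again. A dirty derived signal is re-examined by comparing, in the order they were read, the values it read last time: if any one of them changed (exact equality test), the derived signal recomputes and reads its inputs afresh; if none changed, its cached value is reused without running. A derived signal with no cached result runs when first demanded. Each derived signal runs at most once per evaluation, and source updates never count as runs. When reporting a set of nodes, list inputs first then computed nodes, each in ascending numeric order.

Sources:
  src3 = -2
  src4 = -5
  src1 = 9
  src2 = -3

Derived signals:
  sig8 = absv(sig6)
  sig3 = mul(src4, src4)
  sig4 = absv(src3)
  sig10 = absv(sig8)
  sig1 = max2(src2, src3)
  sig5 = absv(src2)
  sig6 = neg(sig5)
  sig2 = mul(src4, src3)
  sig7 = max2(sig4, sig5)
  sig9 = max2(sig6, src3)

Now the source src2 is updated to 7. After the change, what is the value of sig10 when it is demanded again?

Initial pass — values computed on the first demand:
  sig5 = absv(-3) = 3
  sig6 = neg(3) = -3
  sig8 = absv(-3) = 3
  sig10 = absv(3) = 3

Second demand — change propagation:
  sig5: re-runs because src2 -3->7; new result 7.
  sig6: re-runs because sig5 3->7; new result -7.
  sig8: re-runs because sig6 -3->-7; new result 7.
  sig10: re-runs because sig8 3->7; new result 7.

sig10 now evaluates to 7.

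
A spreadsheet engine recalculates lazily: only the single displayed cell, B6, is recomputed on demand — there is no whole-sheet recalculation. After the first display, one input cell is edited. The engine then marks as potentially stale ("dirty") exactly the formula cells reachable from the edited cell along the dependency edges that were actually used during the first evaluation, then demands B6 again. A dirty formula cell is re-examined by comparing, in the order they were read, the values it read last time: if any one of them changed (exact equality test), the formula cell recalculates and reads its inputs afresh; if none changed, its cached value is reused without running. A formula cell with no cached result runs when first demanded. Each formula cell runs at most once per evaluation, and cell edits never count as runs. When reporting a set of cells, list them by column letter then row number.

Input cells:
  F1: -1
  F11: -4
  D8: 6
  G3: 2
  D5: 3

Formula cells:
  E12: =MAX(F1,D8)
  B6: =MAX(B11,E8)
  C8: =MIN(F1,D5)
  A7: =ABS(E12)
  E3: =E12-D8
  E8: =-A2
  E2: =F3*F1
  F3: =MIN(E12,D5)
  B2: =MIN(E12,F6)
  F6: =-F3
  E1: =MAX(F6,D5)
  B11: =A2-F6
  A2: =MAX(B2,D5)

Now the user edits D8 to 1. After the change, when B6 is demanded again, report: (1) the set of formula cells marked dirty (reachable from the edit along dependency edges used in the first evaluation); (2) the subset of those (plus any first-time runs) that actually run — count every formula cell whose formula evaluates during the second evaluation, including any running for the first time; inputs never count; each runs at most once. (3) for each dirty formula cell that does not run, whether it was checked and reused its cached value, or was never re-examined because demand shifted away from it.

First evaluation (everything demanded from the output):
  E12 = MAX(-1, 6) = 6
  F3 = MIN(6, 3) = 3
  F6 = -(3) = -3
  B2 = MIN(6, -3) = -3
  A2 = MAX(-3, 3) = 3
  B11 = 3 - -3 = 6
  E8 = -(3) = -3
  B6 = MAX(6, -3) = 6

Propagation after the edit:
  E12: runs — D8 6->1; result 1.
  F3: runs — E12 6->1; result 1.
  F6: runs — F3 3->1; result -1.
  B2: runs — E12 6->1; F6 -3->-1; result -1.
  A2: runs — B2 -3->-1; result 3 (same value as before).
  B11: runs — F6 -3->-1; result 4.
  E8: checked — values it read are unchanged (A2 unchanged); reused cached -3 without running.
  B6: runs — B11 6->4; result 4.

Key observation: the cutoff stops propagation at E8 — its inputs' values are unchanged, so it reuses its cache.

Marked dirty: A2, B2, B6, B11, E8, E12, F3, F6.
Formula cells that run: A2, B2, B6, B11, E12, F3, F6 — 7 in total.
Checked but reused from cache: E8.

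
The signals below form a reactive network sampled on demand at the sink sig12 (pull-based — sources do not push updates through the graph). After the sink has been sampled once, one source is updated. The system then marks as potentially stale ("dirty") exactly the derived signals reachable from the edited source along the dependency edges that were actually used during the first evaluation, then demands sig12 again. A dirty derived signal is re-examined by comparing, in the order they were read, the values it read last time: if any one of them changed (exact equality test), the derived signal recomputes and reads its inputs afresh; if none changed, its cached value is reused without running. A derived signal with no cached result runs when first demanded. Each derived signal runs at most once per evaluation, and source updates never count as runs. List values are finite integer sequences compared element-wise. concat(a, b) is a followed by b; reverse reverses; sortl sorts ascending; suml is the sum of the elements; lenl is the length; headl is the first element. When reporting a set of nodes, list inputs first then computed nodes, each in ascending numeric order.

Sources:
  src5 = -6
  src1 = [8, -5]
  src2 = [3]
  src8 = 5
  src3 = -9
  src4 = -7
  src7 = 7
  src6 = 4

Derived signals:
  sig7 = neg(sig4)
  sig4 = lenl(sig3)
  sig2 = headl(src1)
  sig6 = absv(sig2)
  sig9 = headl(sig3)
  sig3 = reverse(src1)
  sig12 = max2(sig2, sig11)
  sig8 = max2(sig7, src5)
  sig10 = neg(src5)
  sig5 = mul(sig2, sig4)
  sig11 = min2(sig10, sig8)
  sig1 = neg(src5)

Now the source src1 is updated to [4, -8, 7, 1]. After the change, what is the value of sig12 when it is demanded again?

Initial pass — values computed on the first demand:
  sig2 = headl([8, -5]) = 8
  sig3 = reverse([8, -5]) = [-5, 8]
  sig4 = lenl([-5, 8]) = 2
  sig7 = neg(2) = -2
  sig8 = max2(-2, -6) = -2
  sig10 = neg(-6) = 6
  sig11 = min2(6, -2) = -2
  sig12 = max2(8, -2) = 8

Second demand — change propagation:
  sig2: re-runs because src1 [8, -5]->[4, -8, 7, 1]; new result 4.
  sig3: re-runs because src1 [8, -5]->[4, -8, 7, 1]; new result [1, 7, -8, 4].
  sig4: re-runs because sig3 [-5, 8]->[1, 7, -8, 4]; new result 4.
  sig7: re-runs because sig4 2->4; new result -4.
  sig8: re-runs because sig7 -2->-4; new result -4.
  sig11: re-runs because sig8 -2->-4; new result -4.
  sig12: re-runs because sig2 8->4; sig11 -2->-4; new result 4.

sig12 now evaluates to 4.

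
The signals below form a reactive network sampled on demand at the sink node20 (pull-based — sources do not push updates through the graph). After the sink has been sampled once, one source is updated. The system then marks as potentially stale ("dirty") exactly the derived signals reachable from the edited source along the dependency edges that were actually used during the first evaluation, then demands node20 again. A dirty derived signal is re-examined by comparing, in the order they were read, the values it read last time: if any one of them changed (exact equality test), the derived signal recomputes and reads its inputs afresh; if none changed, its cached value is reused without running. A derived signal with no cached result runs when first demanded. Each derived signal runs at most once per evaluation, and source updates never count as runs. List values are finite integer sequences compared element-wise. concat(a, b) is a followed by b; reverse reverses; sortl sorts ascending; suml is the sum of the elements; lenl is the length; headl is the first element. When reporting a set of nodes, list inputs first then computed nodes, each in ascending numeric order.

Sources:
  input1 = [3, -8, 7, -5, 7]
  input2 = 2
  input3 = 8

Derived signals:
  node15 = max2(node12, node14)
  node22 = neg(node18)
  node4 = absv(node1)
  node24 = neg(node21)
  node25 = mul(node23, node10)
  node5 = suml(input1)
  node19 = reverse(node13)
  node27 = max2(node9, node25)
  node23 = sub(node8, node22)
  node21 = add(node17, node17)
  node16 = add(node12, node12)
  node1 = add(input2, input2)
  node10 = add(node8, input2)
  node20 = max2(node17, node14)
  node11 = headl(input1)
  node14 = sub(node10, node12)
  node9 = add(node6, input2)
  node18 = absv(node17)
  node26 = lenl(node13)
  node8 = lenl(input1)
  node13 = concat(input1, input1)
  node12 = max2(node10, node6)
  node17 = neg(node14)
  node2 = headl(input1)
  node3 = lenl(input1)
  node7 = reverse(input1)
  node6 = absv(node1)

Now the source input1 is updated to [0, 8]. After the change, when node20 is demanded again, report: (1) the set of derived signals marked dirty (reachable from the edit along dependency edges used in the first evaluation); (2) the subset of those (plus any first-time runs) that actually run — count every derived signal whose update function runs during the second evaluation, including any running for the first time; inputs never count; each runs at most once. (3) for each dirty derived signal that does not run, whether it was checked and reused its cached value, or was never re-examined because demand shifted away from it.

Initial pass — values computed on the first demand:
  node1 = add(2, 2) = 4
  node6 = absv(4) = 4
  node8 = lenl([3, -8, 7, -5, 7]) = 5
  node10 = add(5, 2) = 7
  node12 = max2(7, 4) = 7
  node14 = sub(7, 7) = 0
  node17 = neg(0) = 0
  node20 = max2(0, 0) = 0

Second demand — change propagation:
  node8: re-runs because input1 [3, -8, 7, -5, 7]->[0, 8]; new result 2.
  node10: re-runs because node8 5->2; new result 4.
  node12: re-runs because node10 7->4; new result 4.
  node14: re-runs because node10 7->4; node12 7->4; new result 0 (unchanged).
  node17: re-examined; everything it read last time is the same (node14 unchanged) — cache 0 kept, no run.
  node20: re-examined; everything it read last time is the same (node17 unchanged, node14 unchanged) — cache 0 kept, no run.

The important point: node14 recomputes to an identical value, and the output ends up unchanged.

Dirty set: node8, node10, node12, node14, node17, node20.
Run set: node8, node10, node12, node14 (4 run).
Re-examined without running (cache reused): node17, node20.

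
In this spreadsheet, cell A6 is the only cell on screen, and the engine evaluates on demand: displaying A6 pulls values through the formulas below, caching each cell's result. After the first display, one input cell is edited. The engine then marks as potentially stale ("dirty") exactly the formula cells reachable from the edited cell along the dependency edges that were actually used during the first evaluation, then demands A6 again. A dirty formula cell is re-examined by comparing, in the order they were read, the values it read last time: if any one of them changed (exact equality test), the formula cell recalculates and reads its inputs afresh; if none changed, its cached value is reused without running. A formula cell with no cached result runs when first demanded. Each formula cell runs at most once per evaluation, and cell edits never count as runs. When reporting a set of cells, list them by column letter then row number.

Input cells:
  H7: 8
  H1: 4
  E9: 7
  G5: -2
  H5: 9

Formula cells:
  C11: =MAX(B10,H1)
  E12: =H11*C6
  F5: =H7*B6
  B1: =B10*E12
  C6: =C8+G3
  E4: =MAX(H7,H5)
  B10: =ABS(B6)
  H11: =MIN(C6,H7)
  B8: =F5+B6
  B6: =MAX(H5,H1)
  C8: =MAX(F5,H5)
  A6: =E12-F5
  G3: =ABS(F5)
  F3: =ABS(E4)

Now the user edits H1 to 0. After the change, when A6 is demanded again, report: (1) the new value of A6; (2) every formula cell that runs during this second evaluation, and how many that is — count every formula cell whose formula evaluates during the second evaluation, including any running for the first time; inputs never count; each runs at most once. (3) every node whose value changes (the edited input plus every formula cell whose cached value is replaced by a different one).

A6 now evaluates to 1080.
Run set: B6 (1 run).
Changed values: H1.
The important point: B6 recomputes to an identical value, and the output ends up unchanged.

Initial pass — values computed on the first demand:
  B6 = MAX(9, 4) = 9
  F5 = 8 * 9 = 72
  C8 = MAX(72, 9) = 72
  G3 = ABS(72) = 72
  C6 = 72 + 72 = 144
  H11 = MIN(144, 8) = 8
  E12 = 8 * 144 = 1152
  A6 = 1152 - 72 = 1080

Second demand — change propagation:
  B6: re-runs because H1 4->0; new result 9 (unchanged).
  F5: re-examined; everything it read last time is the same (H7 unchanged, B6 unchanged) — cache 72 kept, no run.
  C8: re-examined; everything it read last time is the same (F5 unchanged, H5 unchanged) — cache 72 kept, no run.
  G3: re-examined; everything it read last time is the same (F5 unchanged) — cache 72 kept, no run.
  C6: re-examined; everything it read last time is the same (C8 unchanged, G3 unchanged) — cache 144 kept, no run.
  H11: re-examined; everything it read last time is the same (C6 unchanged, H7 unchanged) — cache 8 kept, no run.
  E12: re-examined; everything it read last time is the same (H11 unchanged, C6 unchanged) — cache 1152 kept, no run.
  A6: re-examined; everything it read last time is the same (E12 unchanged, F5 unchanged) — cache 1080 kept, no run.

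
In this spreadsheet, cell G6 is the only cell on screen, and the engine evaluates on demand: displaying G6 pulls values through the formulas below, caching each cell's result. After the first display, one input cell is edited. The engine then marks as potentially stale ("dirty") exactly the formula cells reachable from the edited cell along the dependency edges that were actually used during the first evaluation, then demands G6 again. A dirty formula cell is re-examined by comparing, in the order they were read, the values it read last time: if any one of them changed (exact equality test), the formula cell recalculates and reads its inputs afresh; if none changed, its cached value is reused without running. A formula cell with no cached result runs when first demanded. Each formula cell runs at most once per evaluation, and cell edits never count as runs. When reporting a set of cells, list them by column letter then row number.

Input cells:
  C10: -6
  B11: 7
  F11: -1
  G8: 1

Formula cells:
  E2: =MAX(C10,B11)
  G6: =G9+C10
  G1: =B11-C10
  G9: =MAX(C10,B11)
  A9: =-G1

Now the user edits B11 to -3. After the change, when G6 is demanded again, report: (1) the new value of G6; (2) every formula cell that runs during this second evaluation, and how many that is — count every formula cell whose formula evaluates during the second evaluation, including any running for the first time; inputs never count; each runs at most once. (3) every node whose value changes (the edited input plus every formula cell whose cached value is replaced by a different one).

Initial pass — values computed on the first demand:
  G9 = MAX(-6, 7) = 7
  G6 = 7 + -6 = 1

Second demand — change propagation:
  G9: re-runs because B11 7->-3; new result -3.
  G6: re-runs because G9 7->-3; new result -9.

G6 now evaluates to -9.
Run set: G6, G9 (2 run).
Changed values: B11, G6, G9.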